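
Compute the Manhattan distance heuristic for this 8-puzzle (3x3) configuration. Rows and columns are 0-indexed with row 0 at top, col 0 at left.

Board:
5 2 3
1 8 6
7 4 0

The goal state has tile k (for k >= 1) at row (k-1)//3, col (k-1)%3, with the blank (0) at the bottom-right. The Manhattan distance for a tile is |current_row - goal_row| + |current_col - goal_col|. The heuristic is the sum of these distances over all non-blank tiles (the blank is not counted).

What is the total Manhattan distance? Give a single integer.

Answer: 6

Derivation:
Tile 5: at (0,0), goal (1,1), distance |0-1|+|0-1| = 2
Tile 2: at (0,1), goal (0,1), distance |0-0|+|1-1| = 0
Tile 3: at (0,2), goal (0,2), distance |0-0|+|2-2| = 0
Tile 1: at (1,0), goal (0,0), distance |1-0|+|0-0| = 1
Tile 8: at (1,1), goal (2,1), distance |1-2|+|1-1| = 1
Tile 6: at (1,2), goal (1,2), distance |1-1|+|2-2| = 0
Tile 7: at (2,0), goal (2,0), distance |2-2|+|0-0| = 0
Tile 4: at (2,1), goal (1,0), distance |2-1|+|1-0| = 2
Sum: 2 + 0 + 0 + 1 + 1 + 0 + 0 + 2 = 6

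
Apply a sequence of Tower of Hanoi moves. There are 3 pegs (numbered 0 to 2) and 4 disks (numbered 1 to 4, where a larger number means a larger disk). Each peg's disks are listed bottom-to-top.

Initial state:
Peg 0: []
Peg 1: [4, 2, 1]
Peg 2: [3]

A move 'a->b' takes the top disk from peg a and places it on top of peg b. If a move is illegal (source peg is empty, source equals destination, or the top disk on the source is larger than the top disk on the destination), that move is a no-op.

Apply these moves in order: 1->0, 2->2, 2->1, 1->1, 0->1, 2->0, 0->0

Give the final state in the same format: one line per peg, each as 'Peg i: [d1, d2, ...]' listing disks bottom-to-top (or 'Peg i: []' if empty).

After move 1 (1->0):
Peg 0: [1]
Peg 1: [4, 2]
Peg 2: [3]

After move 2 (2->2):
Peg 0: [1]
Peg 1: [4, 2]
Peg 2: [3]

After move 3 (2->1):
Peg 0: [1]
Peg 1: [4, 2]
Peg 2: [3]

After move 4 (1->1):
Peg 0: [1]
Peg 1: [4, 2]
Peg 2: [3]

After move 5 (0->1):
Peg 0: []
Peg 1: [4, 2, 1]
Peg 2: [3]

After move 6 (2->0):
Peg 0: [3]
Peg 1: [4, 2, 1]
Peg 2: []

After move 7 (0->0):
Peg 0: [3]
Peg 1: [4, 2, 1]
Peg 2: []

Answer: Peg 0: [3]
Peg 1: [4, 2, 1]
Peg 2: []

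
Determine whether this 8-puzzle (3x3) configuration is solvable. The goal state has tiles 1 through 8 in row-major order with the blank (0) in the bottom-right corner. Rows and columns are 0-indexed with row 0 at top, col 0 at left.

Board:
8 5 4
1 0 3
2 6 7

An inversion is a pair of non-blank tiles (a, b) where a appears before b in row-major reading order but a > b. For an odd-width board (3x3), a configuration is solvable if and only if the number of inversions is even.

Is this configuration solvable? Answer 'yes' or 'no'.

Inversions (pairs i<j in row-major order where tile[i] > tile[j] > 0): 15
15 is odd, so the puzzle is not solvable.

Answer: no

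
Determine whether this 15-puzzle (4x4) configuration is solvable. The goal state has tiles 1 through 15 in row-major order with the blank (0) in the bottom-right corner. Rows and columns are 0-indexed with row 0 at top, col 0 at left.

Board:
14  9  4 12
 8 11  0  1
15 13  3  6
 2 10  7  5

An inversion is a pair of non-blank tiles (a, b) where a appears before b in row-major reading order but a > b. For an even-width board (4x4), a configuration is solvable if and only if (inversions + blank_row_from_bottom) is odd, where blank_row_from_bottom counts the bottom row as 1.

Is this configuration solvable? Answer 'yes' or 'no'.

Inversions: 65
Blank is in row 1 (0-indexed from top), which is row 3 counting from the bottom (bottom = 1).
65 + 3 = 68, which is even, so the puzzle is not solvable.

Answer: no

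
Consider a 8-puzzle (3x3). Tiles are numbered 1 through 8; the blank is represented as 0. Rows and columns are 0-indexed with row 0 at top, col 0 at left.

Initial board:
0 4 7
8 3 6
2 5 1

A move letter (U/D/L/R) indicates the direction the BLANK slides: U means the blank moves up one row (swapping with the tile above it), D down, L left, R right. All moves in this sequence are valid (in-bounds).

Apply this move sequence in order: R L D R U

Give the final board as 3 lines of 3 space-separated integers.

After move 1 (R):
4 0 7
8 3 6
2 5 1

After move 2 (L):
0 4 7
8 3 6
2 5 1

After move 3 (D):
8 4 7
0 3 6
2 5 1

After move 4 (R):
8 4 7
3 0 6
2 5 1

After move 5 (U):
8 0 7
3 4 6
2 5 1

Answer: 8 0 7
3 4 6
2 5 1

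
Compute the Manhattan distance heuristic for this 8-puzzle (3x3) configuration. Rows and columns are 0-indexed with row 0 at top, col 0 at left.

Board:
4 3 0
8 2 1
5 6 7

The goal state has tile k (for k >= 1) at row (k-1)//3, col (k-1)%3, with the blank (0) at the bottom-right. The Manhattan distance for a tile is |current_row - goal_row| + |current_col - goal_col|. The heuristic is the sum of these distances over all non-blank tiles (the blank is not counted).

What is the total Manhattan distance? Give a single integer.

Tile 4: at (0,0), goal (1,0), distance |0-1|+|0-0| = 1
Tile 3: at (0,1), goal (0,2), distance |0-0|+|1-2| = 1
Tile 8: at (1,0), goal (2,1), distance |1-2|+|0-1| = 2
Tile 2: at (1,1), goal (0,1), distance |1-0|+|1-1| = 1
Tile 1: at (1,2), goal (0,0), distance |1-0|+|2-0| = 3
Tile 5: at (2,0), goal (1,1), distance |2-1|+|0-1| = 2
Tile 6: at (2,1), goal (1,2), distance |2-1|+|1-2| = 2
Tile 7: at (2,2), goal (2,0), distance |2-2|+|2-0| = 2
Sum: 1 + 1 + 2 + 1 + 3 + 2 + 2 + 2 = 14

Answer: 14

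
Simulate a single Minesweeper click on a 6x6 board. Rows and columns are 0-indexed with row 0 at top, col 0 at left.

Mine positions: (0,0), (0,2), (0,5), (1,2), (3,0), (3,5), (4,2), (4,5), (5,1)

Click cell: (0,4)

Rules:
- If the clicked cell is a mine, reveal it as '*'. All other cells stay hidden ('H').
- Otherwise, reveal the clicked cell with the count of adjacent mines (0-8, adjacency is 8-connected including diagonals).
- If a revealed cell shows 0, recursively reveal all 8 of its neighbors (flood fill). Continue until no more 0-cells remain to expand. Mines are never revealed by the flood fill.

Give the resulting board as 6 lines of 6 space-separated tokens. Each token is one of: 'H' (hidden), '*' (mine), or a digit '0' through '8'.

H H H H 1 H
H H H H H H
H H H H H H
H H H H H H
H H H H H H
H H H H H H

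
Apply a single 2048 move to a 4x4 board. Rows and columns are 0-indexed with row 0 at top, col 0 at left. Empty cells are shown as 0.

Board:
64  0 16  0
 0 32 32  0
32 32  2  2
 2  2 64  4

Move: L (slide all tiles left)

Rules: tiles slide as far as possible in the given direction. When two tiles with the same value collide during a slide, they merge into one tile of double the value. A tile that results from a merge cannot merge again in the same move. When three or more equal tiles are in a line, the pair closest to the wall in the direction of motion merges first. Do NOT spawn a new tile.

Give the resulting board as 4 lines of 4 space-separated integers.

Answer: 64 16  0  0
64  0  0  0
64  4  0  0
 4 64  4  0

Derivation:
Slide left:
row 0: [64, 0, 16, 0] -> [64, 16, 0, 0]
row 1: [0, 32, 32, 0] -> [64, 0, 0, 0]
row 2: [32, 32, 2, 2] -> [64, 4, 0, 0]
row 3: [2, 2, 64, 4] -> [4, 64, 4, 0]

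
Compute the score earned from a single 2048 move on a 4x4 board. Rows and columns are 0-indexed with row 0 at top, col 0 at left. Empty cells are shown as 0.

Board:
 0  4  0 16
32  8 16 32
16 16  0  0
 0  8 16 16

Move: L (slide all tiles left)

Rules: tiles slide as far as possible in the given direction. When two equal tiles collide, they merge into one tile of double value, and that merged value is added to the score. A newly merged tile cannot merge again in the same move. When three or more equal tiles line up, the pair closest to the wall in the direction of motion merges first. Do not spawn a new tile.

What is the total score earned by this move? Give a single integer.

Answer: 64

Derivation:
Slide left:
row 0: [0, 4, 0, 16] -> [4, 16, 0, 0]  score +0 (running 0)
row 1: [32, 8, 16, 32] -> [32, 8, 16, 32]  score +0 (running 0)
row 2: [16, 16, 0, 0] -> [32, 0, 0, 0]  score +32 (running 32)
row 3: [0, 8, 16, 16] -> [8, 32, 0, 0]  score +32 (running 64)
Board after move:
 4 16  0  0
32  8 16 32
32  0  0  0
 8 32  0  0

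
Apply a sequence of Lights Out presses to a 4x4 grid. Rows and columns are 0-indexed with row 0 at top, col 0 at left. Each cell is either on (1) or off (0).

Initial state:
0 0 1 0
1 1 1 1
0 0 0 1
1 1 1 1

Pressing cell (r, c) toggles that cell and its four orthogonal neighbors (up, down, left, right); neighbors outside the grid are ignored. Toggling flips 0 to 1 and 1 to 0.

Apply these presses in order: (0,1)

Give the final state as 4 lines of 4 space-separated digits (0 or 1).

Answer: 1 1 0 0
1 0 1 1
0 0 0 1
1 1 1 1

Derivation:
After press 1 at (0,1):
1 1 0 0
1 0 1 1
0 0 0 1
1 1 1 1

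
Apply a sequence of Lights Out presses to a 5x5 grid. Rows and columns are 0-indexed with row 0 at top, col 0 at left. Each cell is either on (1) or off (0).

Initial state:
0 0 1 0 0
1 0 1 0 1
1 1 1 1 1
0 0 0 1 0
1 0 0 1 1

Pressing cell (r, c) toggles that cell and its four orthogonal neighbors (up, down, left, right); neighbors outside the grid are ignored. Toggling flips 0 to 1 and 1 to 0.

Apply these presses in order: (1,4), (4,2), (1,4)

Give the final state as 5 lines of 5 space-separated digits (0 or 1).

Answer: 0 0 1 0 0
1 0 1 0 1
1 1 1 1 1
0 0 1 1 0
1 1 1 0 1

Derivation:
After press 1 at (1,4):
0 0 1 0 1
1 0 1 1 0
1 1 1 1 0
0 0 0 1 0
1 0 0 1 1

After press 2 at (4,2):
0 0 1 0 1
1 0 1 1 0
1 1 1 1 0
0 0 1 1 0
1 1 1 0 1

After press 3 at (1,4):
0 0 1 0 0
1 0 1 0 1
1 1 1 1 1
0 0 1 1 0
1 1 1 0 1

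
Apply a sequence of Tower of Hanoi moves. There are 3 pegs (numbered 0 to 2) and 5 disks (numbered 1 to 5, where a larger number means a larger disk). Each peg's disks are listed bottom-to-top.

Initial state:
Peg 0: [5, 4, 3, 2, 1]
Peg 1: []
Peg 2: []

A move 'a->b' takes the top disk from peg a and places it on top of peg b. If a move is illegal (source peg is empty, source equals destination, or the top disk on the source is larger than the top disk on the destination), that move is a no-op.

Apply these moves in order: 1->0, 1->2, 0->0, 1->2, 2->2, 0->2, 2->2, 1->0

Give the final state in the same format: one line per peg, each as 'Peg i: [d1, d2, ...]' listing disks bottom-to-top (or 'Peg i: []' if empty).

After move 1 (1->0):
Peg 0: [5, 4, 3, 2, 1]
Peg 1: []
Peg 2: []

After move 2 (1->2):
Peg 0: [5, 4, 3, 2, 1]
Peg 1: []
Peg 2: []

After move 3 (0->0):
Peg 0: [5, 4, 3, 2, 1]
Peg 1: []
Peg 2: []

After move 4 (1->2):
Peg 0: [5, 4, 3, 2, 1]
Peg 1: []
Peg 2: []

After move 5 (2->2):
Peg 0: [5, 4, 3, 2, 1]
Peg 1: []
Peg 2: []

After move 6 (0->2):
Peg 0: [5, 4, 3, 2]
Peg 1: []
Peg 2: [1]

After move 7 (2->2):
Peg 0: [5, 4, 3, 2]
Peg 1: []
Peg 2: [1]

After move 8 (1->0):
Peg 0: [5, 4, 3, 2]
Peg 1: []
Peg 2: [1]

Answer: Peg 0: [5, 4, 3, 2]
Peg 1: []
Peg 2: [1]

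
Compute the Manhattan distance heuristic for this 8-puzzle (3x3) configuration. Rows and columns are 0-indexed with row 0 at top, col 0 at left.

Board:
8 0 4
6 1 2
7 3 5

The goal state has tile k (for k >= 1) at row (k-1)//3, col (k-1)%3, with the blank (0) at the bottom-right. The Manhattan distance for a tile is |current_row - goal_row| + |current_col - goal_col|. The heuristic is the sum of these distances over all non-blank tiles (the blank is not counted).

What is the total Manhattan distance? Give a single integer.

Answer: 17

Derivation:
Tile 8: at (0,0), goal (2,1), distance |0-2|+|0-1| = 3
Tile 4: at (0,2), goal (1,0), distance |0-1|+|2-0| = 3
Tile 6: at (1,0), goal (1,2), distance |1-1|+|0-2| = 2
Tile 1: at (1,1), goal (0,0), distance |1-0|+|1-0| = 2
Tile 2: at (1,2), goal (0,1), distance |1-0|+|2-1| = 2
Tile 7: at (2,0), goal (2,0), distance |2-2|+|0-0| = 0
Tile 3: at (2,1), goal (0,2), distance |2-0|+|1-2| = 3
Tile 5: at (2,2), goal (1,1), distance |2-1|+|2-1| = 2
Sum: 3 + 3 + 2 + 2 + 2 + 0 + 3 + 2 = 17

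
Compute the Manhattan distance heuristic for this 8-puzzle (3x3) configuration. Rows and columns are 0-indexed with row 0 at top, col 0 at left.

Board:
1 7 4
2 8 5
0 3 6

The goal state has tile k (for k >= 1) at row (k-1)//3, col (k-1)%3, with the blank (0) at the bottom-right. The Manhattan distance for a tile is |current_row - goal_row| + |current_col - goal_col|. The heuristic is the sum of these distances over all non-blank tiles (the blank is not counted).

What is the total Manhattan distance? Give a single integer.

Tile 1: (0,0)->(0,0) = 0
Tile 7: (0,1)->(2,0) = 3
Tile 4: (0,2)->(1,0) = 3
Tile 2: (1,0)->(0,1) = 2
Tile 8: (1,1)->(2,1) = 1
Tile 5: (1,2)->(1,1) = 1
Tile 3: (2,1)->(0,2) = 3
Tile 6: (2,2)->(1,2) = 1
Sum: 0 + 3 + 3 + 2 + 1 + 1 + 3 + 1 = 14

Answer: 14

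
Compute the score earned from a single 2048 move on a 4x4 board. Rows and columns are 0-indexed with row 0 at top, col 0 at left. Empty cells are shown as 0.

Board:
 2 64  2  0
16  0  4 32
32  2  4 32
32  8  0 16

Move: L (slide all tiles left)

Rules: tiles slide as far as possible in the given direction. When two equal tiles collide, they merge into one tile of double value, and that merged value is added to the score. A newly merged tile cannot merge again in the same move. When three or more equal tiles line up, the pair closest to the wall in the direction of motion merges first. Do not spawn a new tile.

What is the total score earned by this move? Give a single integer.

Answer: 0

Derivation:
Slide left:
row 0: [2, 64, 2, 0] -> [2, 64, 2, 0]  score +0 (running 0)
row 1: [16, 0, 4, 32] -> [16, 4, 32, 0]  score +0 (running 0)
row 2: [32, 2, 4, 32] -> [32, 2, 4, 32]  score +0 (running 0)
row 3: [32, 8, 0, 16] -> [32, 8, 16, 0]  score +0 (running 0)
Board after move:
 2 64  2  0
16  4 32  0
32  2  4 32
32  8 16  0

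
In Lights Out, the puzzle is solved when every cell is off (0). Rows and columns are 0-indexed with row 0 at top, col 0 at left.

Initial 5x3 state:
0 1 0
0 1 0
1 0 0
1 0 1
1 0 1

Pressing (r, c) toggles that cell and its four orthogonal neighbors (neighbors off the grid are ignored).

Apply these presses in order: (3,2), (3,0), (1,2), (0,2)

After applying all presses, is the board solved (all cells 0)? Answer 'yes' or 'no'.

Answer: yes

Derivation:
After press 1 at (3,2):
0 1 0
0 1 0
1 0 1
1 1 0
1 0 0

After press 2 at (3,0):
0 1 0
0 1 0
0 0 1
0 0 0
0 0 0

After press 3 at (1,2):
0 1 1
0 0 1
0 0 0
0 0 0
0 0 0

After press 4 at (0,2):
0 0 0
0 0 0
0 0 0
0 0 0
0 0 0

Lights still on: 0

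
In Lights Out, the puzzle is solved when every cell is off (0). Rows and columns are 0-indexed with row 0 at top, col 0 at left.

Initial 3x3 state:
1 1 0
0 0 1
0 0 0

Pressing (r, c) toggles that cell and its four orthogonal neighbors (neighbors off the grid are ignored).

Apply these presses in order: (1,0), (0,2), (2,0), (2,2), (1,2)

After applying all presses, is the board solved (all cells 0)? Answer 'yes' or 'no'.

Answer: yes

Derivation:
After press 1 at (1,0):
0 1 0
1 1 1
1 0 0

After press 2 at (0,2):
0 0 1
1 1 0
1 0 0

After press 3 at (2,0):
0 0 1
0 1 0
0 1 0

After press 4 at (2,2):
0 0 1
0 1 1
0 0 1

After press 5 at (1,2):
0 0 0
0 0 0
0 0 0

Lights still on: 0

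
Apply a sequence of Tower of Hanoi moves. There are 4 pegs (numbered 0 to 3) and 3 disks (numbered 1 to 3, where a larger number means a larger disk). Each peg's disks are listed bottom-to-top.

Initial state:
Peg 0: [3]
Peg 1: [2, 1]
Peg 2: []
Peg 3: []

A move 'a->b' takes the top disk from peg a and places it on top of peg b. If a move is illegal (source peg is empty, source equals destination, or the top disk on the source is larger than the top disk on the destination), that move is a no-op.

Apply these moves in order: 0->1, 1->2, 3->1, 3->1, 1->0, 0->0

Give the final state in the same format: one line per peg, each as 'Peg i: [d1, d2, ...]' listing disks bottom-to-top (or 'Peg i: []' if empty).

After move 1 (0->1):
Peg 0: [3]
Peg 1: [2, 1]
Peg 2: []
Peg 3: []

After move 2 (1->2):
Peg 0: [3]
Peg 1: [2]
Peg 2: [1]
Peg 3: []

After move 3 (3->1):
Peg 0: [3]
Peg 1: [2]
Peg 2: [1]
Peg 3: []

After move 4 (3->1):
Peg 0: [3]
Peg 1: [2]
Peg 2: [1]
Peg 3: []

After move 5 (1->0):
Peg 0: [3, 2]
Peg 1: []
Peg 2: [1]
Peg 3: []

After move 6 (0->0):
Peg 0: [3, 2]
Peg 1: []
Peg 2: [1]
Peg 3: []

Answer: Peg 0: [3, 2]
Peg 1: []
Peg 2: [1]
Peg 3: []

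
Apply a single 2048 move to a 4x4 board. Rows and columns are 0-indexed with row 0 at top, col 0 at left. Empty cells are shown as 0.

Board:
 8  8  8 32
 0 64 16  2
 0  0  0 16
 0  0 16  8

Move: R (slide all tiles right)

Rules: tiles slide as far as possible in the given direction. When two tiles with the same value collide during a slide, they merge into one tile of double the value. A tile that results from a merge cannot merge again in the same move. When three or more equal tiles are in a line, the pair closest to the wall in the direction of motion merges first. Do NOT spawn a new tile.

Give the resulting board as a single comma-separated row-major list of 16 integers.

Answer: 0, 8, 16, 32, 0, 64, 16, 2, 0, 0, 0, 16, 0, 0, 16, 8

Derivation:
Slide right:
row 0: [8, 8, 8, 32] -> [0, 8, 16, 32]
row 1: [0, 64, 16, 2] -> [0, 64, 16, 2]
row 2: [0, 0, 0, 16] -> [0, 0, 0, 16]
row 3: [0, 0, 16, 8] -> [0, 0, 16, 8]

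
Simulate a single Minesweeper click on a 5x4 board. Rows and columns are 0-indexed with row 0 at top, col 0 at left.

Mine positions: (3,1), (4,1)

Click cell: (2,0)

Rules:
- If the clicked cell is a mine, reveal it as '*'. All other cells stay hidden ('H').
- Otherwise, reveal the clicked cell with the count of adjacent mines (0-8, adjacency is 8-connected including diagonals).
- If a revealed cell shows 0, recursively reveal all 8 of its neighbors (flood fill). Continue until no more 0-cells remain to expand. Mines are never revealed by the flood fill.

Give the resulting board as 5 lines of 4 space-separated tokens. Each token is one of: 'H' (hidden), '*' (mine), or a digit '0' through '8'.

H H H H
H H H H
1 H H H
H H H H
H H H H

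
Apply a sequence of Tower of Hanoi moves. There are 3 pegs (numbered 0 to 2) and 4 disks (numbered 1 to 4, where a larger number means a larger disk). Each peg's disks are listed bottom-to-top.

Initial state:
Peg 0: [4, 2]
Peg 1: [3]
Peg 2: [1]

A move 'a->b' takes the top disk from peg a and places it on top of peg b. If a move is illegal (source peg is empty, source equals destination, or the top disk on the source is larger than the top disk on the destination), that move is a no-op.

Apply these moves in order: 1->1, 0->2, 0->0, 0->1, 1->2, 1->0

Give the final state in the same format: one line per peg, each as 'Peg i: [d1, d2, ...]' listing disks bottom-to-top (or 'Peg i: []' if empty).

After move 1 (1->1):
Peg 0: [4, 2]
Peg 1: [3]
Peg 2: [1]

After move 2 (0->2):
Peg 0: [4, 2]
Peg 1: [3]
Peg 2: [1]

After move 3 (0->0):
Peg 0: [4, 2]
Peg 1: [3]
Peg 2: [1]

After move 4 (0->1):
Peg 0: [4]
Peg 1: [3, 2]
Peg 2: [1]

After move 5 (1->2):
Peg 0: [4]
Peg 1: [3, 2]
Peg 2: [1]

After move 6 (1->0):
Peg 0: [4, 2]
Peg 1: [3]
Peg 2: [1]

Answer: Peg 0: [4, 2]
Peg 1: [3]
Peg 2: [1]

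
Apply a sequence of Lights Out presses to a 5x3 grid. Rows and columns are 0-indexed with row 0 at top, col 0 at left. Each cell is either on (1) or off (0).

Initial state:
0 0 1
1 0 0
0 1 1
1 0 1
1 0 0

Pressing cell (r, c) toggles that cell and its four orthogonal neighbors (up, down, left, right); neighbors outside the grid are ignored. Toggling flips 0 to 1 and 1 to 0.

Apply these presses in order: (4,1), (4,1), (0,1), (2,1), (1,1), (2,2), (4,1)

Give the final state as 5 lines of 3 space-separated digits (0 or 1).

Answer: 1 0 0
0 1 0
1 0 1
1 0 0
0 1 1

Derivation:
After press 1 at (4,1):
0 0 1
1 0 0
0 1 1
1 1 1
0 1 1

After press 2 at (4,1):
0 0 1
1 0 0
0 1 1
1 0 1
1 0 0

After press 3 at (0,1):
1 1 0
1 1 0
0 1 1
1 0 1
1 0 0

After press 4 at (2,1):
1 1 0
1 0 0
1 0 0
1 1 1
1 0 0

After press 5 at (1,1):
1 0 0
0 1 1
1 1 0
1 1 1
1 0 0

After press 6 at (2,2):
1 0 0
0 1 0
1 0 1
1 1 0
1 0 0

After press 7 at (4,1):
1 0 0
0 1 0
1 0 1
1 0 0
0 1 1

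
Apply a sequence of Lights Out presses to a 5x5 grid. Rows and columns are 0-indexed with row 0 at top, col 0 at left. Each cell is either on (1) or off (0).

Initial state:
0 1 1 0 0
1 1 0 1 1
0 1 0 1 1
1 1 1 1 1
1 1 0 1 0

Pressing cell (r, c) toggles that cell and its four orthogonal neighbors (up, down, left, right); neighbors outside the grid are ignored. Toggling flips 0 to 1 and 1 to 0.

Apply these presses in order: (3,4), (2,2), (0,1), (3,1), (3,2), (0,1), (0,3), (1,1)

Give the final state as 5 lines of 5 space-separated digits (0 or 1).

After press 1 at (3,4):
0 1 1 0 0
1 1 0 1 1
0 1 0 1 0
1 1 1 0 0
1 1 0 1 1

After press 2 at (2,2):
0 1 1 0 0
1 1 1 1 1
0 0 1 0 0
1 1 0 0 0
1 1 0 1 1

After press 3 at (0,1):
1 0 0 0 0
1 0 1 1 1
0 0 1 0 0
1 1 0 0 0
1 1 0 1 1

After press 4 at (3,1):
1 0 0 0 0
1 0 1 1 1
0 1 1 0 0
0 0 1 0 0
1 0 0 1 1

After press 5 at (3,2):
1 0 0 0 0
1 0 1 1 1
0 1 0 0 0
0 1 0 1 0
1 0 1 1 1

After press 6 at (0,1):
0 1 1 0 0
1 1 1 1 1
0 1 0 0 0
0 1 0 1 0
1 0 1 1 1

After press 7 at (0,3):
0 1 0 1 1
1 1 1 0 1
0 1 0 0 0
0 1 0 1 0
1 0 1 1 1

After press 8 at (1,1):
0 0 0 1 1
0 0 0 0 1
0 0 0 0 0
0 1 0 1 0
1 0 1 1 1

Answer: 0 0 0 1 1
0 0 0 0 1
0 0 0 0 0
0 1 0 1 0
1 0 1 1 1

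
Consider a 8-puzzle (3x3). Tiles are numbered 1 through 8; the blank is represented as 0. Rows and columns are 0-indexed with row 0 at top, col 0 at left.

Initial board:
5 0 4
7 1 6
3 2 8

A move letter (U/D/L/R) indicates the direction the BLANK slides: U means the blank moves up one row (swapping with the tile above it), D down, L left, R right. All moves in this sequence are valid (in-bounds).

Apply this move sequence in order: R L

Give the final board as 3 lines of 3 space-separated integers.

Answer: 5 0 4
7 1 6
3 2 8

Derivation:
After move 1 (R):
5 4 0
7 1 6
3 2 8

After move 2 (L):
5 0 4
7 1 6
3 2 8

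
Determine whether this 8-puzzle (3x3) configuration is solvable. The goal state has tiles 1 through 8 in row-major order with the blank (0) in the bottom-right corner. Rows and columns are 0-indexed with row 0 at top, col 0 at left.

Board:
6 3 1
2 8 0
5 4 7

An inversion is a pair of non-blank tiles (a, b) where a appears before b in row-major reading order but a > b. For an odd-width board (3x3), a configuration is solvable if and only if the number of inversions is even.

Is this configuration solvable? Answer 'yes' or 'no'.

Answer: no

Derivation:
Inversions (pairs i<j in row-major order where tile[i] > tile[j] > 0): 11
11 is odd, so the puzzle is not solvable.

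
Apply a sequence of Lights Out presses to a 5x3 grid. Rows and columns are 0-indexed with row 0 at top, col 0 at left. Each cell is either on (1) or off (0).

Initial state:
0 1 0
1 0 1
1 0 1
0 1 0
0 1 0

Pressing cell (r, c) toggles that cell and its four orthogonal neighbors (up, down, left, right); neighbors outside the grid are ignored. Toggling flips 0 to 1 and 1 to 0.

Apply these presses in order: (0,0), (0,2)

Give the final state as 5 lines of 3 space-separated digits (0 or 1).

Answer: 1 1 1
0 0 0
1 0 1
0 1 0
0 1 0

Derivation:
After press 1 at (0,0):
1 0 0
0 0 1
1 0 1
0 1 0
0 1 0

After press 2 at (0,2):
1 1 1
0 0 0
1 0 1
0 1 0
0 1 0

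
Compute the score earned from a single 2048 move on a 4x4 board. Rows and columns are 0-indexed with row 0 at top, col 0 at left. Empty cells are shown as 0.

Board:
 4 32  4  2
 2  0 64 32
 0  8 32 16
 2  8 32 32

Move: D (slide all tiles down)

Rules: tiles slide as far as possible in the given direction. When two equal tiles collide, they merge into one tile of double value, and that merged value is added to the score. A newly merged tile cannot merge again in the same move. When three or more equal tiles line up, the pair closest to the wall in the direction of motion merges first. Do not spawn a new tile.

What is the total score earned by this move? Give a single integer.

Slide down:
col 0: [4, 2, 0, 2] -> [0, 0, 4, 4]  score +4 (running 4)
col 1: [32, 0, 8, 8] -> [0, 0, 32, 16]  score +16 (running 20)
col 2: [4, 64, 32, 32] -> [0, 4, 64, 64]  score +64 (running 84)
col 3: [2, 32, 16, 32] -> [2, 32, 16, 32]  score +0 (running 84)
Board after move:
 0  0  0  2
 0  0  4 32
 4 32 64 16
 4 16 64 32

Answer: 84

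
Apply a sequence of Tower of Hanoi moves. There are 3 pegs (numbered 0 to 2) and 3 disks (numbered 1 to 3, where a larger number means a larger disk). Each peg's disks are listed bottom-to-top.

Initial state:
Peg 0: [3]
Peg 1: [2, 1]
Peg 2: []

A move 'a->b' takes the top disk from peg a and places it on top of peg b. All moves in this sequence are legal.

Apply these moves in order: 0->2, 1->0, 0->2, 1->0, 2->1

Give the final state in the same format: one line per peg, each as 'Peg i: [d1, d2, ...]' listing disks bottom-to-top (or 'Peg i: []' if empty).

Answer: Peg 0: [2]
Peg 1: [1]
Peg 2: [3]

Derivation:
After move 1 (0->2):
Peg 0: []
Peg 1: [2, 1]
Peg 2: [3]

After move 2 (1->0):
Peg 0: [1]
Peg 1: [2]
Peg 2: [3]

After move 3 (0->2):
Peg 0: []
Peg 1: [2]
Peg 2: [3, 1]

After move 4 (1->0):
Peg 0: [2]
Peg 1: []
Peg 2: [3, 1]

After move 5 (2->1):
Peg 0: [2]
Peg 1: [1]
Peg 2: [3]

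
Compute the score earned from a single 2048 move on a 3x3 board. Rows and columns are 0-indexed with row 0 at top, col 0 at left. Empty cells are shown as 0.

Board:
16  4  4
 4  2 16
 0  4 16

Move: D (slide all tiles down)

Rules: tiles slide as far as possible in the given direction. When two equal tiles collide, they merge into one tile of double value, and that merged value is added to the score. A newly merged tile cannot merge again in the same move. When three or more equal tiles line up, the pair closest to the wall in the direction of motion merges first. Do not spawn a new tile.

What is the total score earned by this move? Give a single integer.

Answer: 32

Derivation:
Slide down:
col 0: [16, 4, 0] -> [0, 16, 4]  score +0 (running 0)
col 1: [4, 2, 4] -> [4, 2, 4]  score +0 (running 0)
col 2: [4, 16, 16] -> [0, 4, 32]  score +32 (running 32)
Board after move:
 0  4  0
16  2  4
 4  4 32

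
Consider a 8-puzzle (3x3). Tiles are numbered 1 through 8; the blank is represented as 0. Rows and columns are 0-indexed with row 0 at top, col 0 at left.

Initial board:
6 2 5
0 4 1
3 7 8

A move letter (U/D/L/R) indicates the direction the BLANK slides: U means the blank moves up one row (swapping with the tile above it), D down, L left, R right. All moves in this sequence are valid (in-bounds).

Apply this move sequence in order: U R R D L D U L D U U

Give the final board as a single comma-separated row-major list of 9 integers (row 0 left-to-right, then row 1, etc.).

Answer: 0, 5, 1, 2, 6, 4, 3, 7, 8

Derivation:
After move 1 (U):
0 2 5
6 4 1
3 7 8

After move 2 (R):
2 0 5
6 4 1
3 7 8

After move 3 (R):
2 5 0
6 4 1
3 7 8

After move 4 (D):
2 5 1
6 4 0
3 7 8

After move 5 (L):
2 5 1
6 0 4
3 7 8

After move 6 (D):
2 5 1
6 7 4
3 0 8

After move 7 (U):
2 5 1
6 0 4
3 7 8

After move 8 (L):
2 5 1
0 6 4
3 7 8

After move 9 (D):
2 5 1
3 6 4
0 7 8

After move 10 (U):
2 5 1
0 6 4
3 7 8

After move 11 (U):
0 5 1
2 6 4
3 7 8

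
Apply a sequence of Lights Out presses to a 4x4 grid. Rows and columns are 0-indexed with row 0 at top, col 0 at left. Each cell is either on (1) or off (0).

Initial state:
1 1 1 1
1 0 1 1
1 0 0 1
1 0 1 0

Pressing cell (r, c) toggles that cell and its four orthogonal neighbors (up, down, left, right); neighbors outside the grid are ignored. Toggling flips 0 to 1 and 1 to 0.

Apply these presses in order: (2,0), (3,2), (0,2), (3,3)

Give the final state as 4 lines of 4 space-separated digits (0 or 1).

After press 1 at (2,0):
1 1 1 1
0 0 1 1
0 1 0 1
0 0 1 0

After press 2 at (3,2):
1 1 1 1
0 0 1 1
0 1 1 1
0 1 0 1

After press 3 at (0,2):
1 0 0 0
0 0 0 1
0 1 1 1
0 1 0 1

After press 4 at (3,3):
1 0 0 0
0 0 0 1
0 1 1 0
0 1 1 0

Answer: 1 0 0 0
0 0 0 1
0 1 1 0
0 1 1 0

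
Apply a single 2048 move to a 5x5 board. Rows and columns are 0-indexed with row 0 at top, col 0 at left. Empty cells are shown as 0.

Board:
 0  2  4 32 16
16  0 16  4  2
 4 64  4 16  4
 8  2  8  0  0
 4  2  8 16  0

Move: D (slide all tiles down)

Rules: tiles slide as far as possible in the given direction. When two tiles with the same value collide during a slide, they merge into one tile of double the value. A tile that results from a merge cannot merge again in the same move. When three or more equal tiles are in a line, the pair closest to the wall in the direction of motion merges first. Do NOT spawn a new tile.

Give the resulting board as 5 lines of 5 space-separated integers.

Slide down:
col 0: [0, 16, 4, 8, 4] -> [0, 16, 4, 8, 4]
col 1: [2, 0, 64, 2, 2] -> [0, 0, 2, 64, 4]
col 2: [4, 16, 4, 8, 8] -> [0, 4, 16, 4, 16]
col 3: [32, 4, 16, 0, 16] -> [0, 0, 32, 4, 32]
col 4: [16, 2, 4, 0, 0] -> [0, 0, 16, 2, 4]

Answer:  0  0  0  0  0
16  0  4  0  0
 4  2 16 32 16
 8 64  4  4  2
 4  4 16 32  4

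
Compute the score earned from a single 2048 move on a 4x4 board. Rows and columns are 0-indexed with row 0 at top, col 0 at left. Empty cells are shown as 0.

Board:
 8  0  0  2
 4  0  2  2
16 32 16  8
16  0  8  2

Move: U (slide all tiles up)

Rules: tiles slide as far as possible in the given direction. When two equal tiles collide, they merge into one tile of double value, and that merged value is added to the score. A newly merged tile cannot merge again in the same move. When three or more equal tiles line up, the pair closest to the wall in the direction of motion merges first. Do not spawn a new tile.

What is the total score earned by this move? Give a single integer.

Answer: 36

Derivation:
Slide up:
col 0: [8, 4, 16, 16] -> [8, 4, 32, 0]  score +32 (running 32)
col 1: [0, 0, 32, 0] -> [32, 0, 0, 0]  score +0 (running 32)
col 2: [0, 2, 16, 8] -> [2, 16, 8, 0]  score +0 (running 32)
col 3: [2, 2, 8, 2] -> [4, 8, 2, 0]  score +4 (running 36)
Board after move:
 8 32  2  4
 4  0 16  8
32  0  8  2
 0  0  0  0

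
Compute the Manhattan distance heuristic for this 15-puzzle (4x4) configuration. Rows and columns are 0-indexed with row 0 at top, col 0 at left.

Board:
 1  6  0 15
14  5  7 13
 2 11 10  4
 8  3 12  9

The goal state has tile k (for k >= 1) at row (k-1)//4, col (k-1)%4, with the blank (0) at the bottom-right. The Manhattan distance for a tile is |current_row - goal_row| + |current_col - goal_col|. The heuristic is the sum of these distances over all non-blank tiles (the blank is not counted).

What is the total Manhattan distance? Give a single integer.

Answer: 36

Derivation:
Tile 1: at (0,0), goal (0,0), distance |0-0|+|0-0| = 0
Tile 6: at (0,1), goal (1,1), distance |0-1|+|1-1| = 1
Tile 15: at (0,3), goal (3,2), distance |0-3|+|3-2| = 4
Tile 14: at (1,0), goal (3,1), distance |1-3|+|0-1| = 3
Tile 5: at (1,1), goal (1,0), distance |1-1|+|1-0| = 1
Tile 7: at (1,2), goal (1,2), distance |1-1|+|2-2| = 0
Tile 13: at (1,3), goal (3,0), distance |1-3|+|3-0| = 5
Tile 2: at (2,0), goal (0,1), distance |2-0|+|0-1| = 3
Tile 11: at (2,1), goal (2,2), distance |2-2|+|1-2| = 1
Tile 10: at (2,2), goal (2,1), distance |2-2|+|2-1| = 1
Tile 4: at (2,3), goal (0,3), distance |2-0|+|3-3| = 2
Tile 8: at (3,0), goal (1,3), distance |3-1|+|0-3| = 5
Tile 3: at (3,1), goal (0,2), distance |3-0|+|1-2| = 4
Tile 12: at (3,2), goal (2,3), distance |3-2|+|2-3| = 2
Tile 9: at (3,3), goal (2,0), distance |3-2|+|3-0| = 4
Sum: 0 + 1 + 4 + 3 + 1 + 0 + 5 + 3 + 1 + 1 + 2 + 5 + 4 + 2 + 4 = 36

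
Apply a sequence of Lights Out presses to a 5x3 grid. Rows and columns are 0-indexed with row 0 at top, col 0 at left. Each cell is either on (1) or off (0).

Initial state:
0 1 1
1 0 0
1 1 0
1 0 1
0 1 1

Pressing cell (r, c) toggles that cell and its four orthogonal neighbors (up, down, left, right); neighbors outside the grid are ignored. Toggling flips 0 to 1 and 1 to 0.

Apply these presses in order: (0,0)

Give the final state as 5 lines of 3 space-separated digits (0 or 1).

Answer: 1 0 1
0 0 0
1 1 0
1 0 1
0 1 1

Derivation:
After press 1 at (0,0):
1 0 1
0 0 0
1 1 0
1 0 1
0 1 1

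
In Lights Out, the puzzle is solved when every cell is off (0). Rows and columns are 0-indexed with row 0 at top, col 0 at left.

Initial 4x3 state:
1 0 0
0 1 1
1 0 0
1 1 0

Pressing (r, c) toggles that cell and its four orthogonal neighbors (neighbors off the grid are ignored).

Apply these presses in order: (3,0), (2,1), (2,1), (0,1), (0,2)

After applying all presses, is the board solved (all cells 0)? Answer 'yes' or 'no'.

After press 1 at (3,0):
1 0 0
0 1 1
0 0 0
0 0 0

After press 2 at (2,1):
1 0 0
0 0 1
1 1 1
0 1 0

After press 3 at (2,1):
1 0 0
0 1 1
0 0 0
0 0 0

After press 4 at (0,1):
0 1 1
0 0 1
0 0 0
0 0 0

After press 5 at (0,2):
0 0 0
0 0 0
0 0 0
0 0 0

Lights still on: 0

Answer: yes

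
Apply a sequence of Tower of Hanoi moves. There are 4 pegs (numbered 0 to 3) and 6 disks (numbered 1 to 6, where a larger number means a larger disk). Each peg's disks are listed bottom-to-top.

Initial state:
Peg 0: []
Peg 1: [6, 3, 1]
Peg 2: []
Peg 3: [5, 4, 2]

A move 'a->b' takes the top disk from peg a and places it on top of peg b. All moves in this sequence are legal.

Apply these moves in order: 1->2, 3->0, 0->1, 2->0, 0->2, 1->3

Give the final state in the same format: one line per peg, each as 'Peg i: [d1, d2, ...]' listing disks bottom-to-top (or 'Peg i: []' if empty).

Answer: Peg 0: []
Peg 1: [6, 3]
Peg 2: [1]
Peg 3: [5, 4, 2]

Derivation:
After move 1 (1->2):
Peg 0: []
Peg 1: [6, 3]
Peg 2: [1]
Peg 3: [5, 4, 2]

After move 2 (3->0):
Peg 0: [2]
Peg 1: [6, 3]
Peg 2: [1]
Peg 3: [5, 4]

After move 3 (0->1):
Peg 0: []
Peg 1: [6, 3, 2]
Peg 2: [1]
Peg 3: [5, 4]

After move 4 (2->0):
Peg 0: [1]
Peg 1: [6, 3, 2]
Peg 2: []
Peg 3: [5, 4]

After move 5 (0->2):
Peg 0: []
Peg 1: [6, 3, 2]
Peg 2: [1]
Peg 3: [5, 4]

After move 6 (1->3):
Peg 0: []
Peg 1: [6, 3]
Peg 2: [1]
Peg 3: [5, 4, 2]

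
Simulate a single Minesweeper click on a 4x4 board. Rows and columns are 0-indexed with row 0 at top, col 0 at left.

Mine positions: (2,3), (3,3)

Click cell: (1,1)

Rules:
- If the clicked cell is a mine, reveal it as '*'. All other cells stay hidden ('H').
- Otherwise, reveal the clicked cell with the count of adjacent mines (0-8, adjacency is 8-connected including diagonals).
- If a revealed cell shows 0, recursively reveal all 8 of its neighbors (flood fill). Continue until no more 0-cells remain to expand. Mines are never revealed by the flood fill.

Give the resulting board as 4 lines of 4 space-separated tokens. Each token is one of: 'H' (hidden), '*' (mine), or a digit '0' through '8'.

0 0 0 0
0 0 1 1
0 0 2 H
0 0 2 H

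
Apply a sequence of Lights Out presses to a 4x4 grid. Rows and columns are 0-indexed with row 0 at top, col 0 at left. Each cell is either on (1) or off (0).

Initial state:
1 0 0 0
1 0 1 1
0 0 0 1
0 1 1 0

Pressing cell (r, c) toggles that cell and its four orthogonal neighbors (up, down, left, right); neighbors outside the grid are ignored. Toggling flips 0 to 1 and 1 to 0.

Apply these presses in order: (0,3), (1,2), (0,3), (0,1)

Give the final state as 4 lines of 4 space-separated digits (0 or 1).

Answer: 0 1 0 0
1 0 0 0
0 0 1 1
0 1 1 0

Derivation:
After press 1 at (0,3):
1 0 1 1
1 0 1 0
0 0 0 1
0 1 1 0

After press 2 at (1,2):
1 0 0 1
1 1 0 1
0 0 1 1
0 1 1 0

After press 3 at (0,3):
1 0 1 0
1 1 0 0
0 0 1 1
0 1 1 0

After press 4 at (0,1):
0 1 0 0
1 0 0 0
0 0 1 1
0 1 1 0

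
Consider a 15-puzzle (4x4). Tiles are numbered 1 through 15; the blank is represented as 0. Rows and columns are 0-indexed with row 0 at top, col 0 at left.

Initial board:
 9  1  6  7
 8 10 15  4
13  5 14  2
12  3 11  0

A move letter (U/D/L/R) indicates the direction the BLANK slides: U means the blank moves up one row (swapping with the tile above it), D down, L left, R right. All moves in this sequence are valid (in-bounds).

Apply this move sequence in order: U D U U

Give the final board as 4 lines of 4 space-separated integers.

After move 1 (U):
 9  1  6  7
 8 10 15  4
13  5 14  0
12  3 11  2

After move 2 (D):
 9  1  6  7
 8 10 15  4
13  5 14  2
12  3 11  0

After move 3 (U):
 9  1  6  7
 8 10 15  4
13  5 14  0
12  3 11  2

After move 4 (U):
 9  1  6  7
 8 10 15  0
13  5 14  4
12  3 11  2

Answer:  9  1  6  7
 8 10 15  0
13  5 14  4
12  3 11  2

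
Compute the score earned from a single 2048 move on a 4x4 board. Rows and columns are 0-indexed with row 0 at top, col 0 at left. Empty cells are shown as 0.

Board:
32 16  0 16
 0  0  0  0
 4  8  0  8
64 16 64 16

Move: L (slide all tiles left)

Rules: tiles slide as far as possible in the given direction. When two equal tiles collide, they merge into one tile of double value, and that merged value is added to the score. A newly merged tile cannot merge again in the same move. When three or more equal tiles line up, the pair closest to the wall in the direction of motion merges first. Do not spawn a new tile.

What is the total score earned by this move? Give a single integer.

Answer: 48

Derivation:
Slide left:
row 0: [32, 16, 0, 16] -> [32, 32, 0, 0]  score +32 (running 32)
row 1: [0, 0, 0, 0] -> [0, 0, 0, 0]  score +0 (running 32)
row 2: [4, 8, 0, 8] -> [4, 16, 0, 0]  score +16 (running 48)
row 3: [64, 16, 64, 16] -> [64, 16, 64, 16]  score +0 (running 48)
Board after move:
32 32  0  0
 0  0  0  0
 4 16  0  0
64 16 64 16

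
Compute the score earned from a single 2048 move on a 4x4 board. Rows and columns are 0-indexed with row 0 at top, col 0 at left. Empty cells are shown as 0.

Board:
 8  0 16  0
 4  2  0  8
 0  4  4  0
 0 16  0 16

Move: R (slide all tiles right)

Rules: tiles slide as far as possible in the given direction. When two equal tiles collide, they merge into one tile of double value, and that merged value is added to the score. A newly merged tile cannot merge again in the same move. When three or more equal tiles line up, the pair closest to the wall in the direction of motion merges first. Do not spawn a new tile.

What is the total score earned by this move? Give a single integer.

Answer: 40

Derivation:
Slide right:
row 0: [8, 0, 16, 0] -> [0, 0, 8, 16]  score +0 (running 0)
row 1: [4, 2, 0, 8] -> [0, 4, 2, 8]  score +0 (running 0)
row 2: [0, 4, 4, 0] -> [0, 0, 0, 8]  score +8 (running 8)
row 3: [0, 16, 0, 16] -> [0, 0, 0, 32]  score +32 (running 40)
Board after move:
 0  0  8 16
 0  4  2  8
 0  0  0  8
 0  0  0 32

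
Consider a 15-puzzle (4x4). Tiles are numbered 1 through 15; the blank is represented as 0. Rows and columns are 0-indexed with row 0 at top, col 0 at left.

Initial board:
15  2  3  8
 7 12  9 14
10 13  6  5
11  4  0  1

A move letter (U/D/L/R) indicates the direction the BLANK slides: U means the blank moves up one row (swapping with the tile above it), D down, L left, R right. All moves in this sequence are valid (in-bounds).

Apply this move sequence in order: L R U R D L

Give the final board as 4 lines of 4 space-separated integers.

After move 1 (L):
15  2  3  8
 7 12  9 14
10 13  6  5
11  0  4  1

After move 2 (R):
15  2  3  8
 7 12  9 14
10 13  6  5
11  4  0  1

After move 3 (U):
15  2  3  8
 7 12  9 14
10 13  0  5
11  4  6  1

After move 4 (R):
15  2  3  8
 7 12  9 14
10 13  5  0
11  4  6  1

After move 5 (D):
15  2  3  8
 7 12  9 14
10 13  5  1
11  4  6  0

After move 6 (L):
15  2  3  8
 7 12  9 14
10 13  5  1
11  4  0  6

Answer: 15  2  3  8
 7 12  9 14
10 13  5  1
11  4  0  6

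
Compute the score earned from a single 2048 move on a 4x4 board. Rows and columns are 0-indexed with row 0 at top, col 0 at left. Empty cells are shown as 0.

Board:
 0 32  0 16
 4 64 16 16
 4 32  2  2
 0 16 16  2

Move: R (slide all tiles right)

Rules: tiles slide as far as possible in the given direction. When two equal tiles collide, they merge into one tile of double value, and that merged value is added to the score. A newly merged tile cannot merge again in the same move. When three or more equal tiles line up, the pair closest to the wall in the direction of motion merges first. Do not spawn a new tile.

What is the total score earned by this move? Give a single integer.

Slide right:
row 0: [0, 32, 0, 16] -> [0, 0, 32, 16]  score +0 (running 0)
row 1: [4, 64, 16, 16] -> [0, 4, 64, 32]  score +32 (running 32)
row 2: [4, 32, 2, 2] -> [0, 4, 32, 4]  score +4 (running 36)
row 3: [0, 16, 16, 2] -> [0, 0, 32, 2]  score +32 (running 68)
Board after move:
 0  0 32 16
 0  4 64 32
 0  4 32  4
 0  0 32  2

Answer: 68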